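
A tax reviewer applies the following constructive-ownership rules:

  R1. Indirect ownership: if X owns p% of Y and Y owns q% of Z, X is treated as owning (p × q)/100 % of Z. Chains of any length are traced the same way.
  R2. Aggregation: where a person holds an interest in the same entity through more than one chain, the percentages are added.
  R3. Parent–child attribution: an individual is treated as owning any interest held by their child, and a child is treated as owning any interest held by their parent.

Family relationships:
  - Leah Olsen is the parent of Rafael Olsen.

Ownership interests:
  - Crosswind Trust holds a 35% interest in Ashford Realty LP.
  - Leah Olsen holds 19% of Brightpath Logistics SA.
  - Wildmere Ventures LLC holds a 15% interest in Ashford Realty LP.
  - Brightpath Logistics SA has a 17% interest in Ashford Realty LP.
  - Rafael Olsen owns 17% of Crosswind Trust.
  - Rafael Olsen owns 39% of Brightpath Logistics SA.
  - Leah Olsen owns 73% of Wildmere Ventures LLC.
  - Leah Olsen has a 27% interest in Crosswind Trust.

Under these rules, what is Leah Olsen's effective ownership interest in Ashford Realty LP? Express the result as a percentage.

36.21%

By parent–child attribution (R3), Leah Olsen is treated as also owning Rafael Olsen's interest in Brightpath Logistics SA, giving 19% + 39% = 58%.
By parent–child attribution (R3), Leah Olsen is treated as also owning Rafael Olsen's interest in Crosswind Trust, giving 27% + 17% = 44%.
Chain via Brightpath Logistics SA (R1): 58% × 17% = 9.86% of Ashford Realty LP.
Chain via Crosswind Trust (R1): 44% × 35% = 15.4% of Ashford Realty LP.
Chain via Wildmere Ventures LLC (R1): 73% × 15% = 10.95% of Ashford Realty LP.
Aggregating (R2): 9.86% + 15.4% + 10.95% = 36.21%.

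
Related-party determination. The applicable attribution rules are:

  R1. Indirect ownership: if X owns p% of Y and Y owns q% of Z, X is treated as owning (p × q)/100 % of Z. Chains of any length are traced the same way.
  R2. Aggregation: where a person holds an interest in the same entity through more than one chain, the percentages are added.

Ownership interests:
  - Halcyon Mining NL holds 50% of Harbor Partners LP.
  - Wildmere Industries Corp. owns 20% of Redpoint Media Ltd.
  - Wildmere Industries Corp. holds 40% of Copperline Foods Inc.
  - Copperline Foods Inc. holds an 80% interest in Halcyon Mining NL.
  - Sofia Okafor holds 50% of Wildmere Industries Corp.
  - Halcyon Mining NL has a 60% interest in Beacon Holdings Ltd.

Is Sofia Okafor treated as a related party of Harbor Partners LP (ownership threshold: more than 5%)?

Chain via Wildmere Industries Corp. → Copperline Foods Inc. → Halcyon Mining NL (R1): 50% × 40% × 80% × 50% = 8% of Harbor Partners LP.
8% exceeds the 5% threshold, so Sofia is a related party to Harbor Partners LP.

Yes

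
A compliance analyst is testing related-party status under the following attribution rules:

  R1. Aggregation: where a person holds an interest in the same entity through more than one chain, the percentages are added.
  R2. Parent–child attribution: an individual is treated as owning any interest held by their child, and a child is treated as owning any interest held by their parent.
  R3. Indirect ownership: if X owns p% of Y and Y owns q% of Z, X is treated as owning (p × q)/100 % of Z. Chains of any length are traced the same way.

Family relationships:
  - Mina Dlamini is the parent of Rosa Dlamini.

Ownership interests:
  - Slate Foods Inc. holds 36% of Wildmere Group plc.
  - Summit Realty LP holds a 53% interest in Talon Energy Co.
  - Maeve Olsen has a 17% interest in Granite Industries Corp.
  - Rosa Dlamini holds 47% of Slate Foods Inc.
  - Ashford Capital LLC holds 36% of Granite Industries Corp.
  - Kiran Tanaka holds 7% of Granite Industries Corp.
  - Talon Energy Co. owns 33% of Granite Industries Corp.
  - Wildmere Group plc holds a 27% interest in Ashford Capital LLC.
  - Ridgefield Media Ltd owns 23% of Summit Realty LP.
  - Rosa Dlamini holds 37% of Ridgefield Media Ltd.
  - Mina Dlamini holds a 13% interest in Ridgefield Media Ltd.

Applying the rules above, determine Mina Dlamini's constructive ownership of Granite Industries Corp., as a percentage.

3.655974%

By parent–child attribution (R2), Mina Dlamini is treated as also owning Rosa Dlamini's interest in Ridgefield Media Ltd, giving 13% + 37% = 50%.
By parent–child attribution (R2), Mina Dlamini is treated as owning Rosa Dlamini's 47% interest in Slate Foods Inc.
Chain via Ridgefield Media Ltd → Summit Realty LP → Talon Energy Co. (R3): 50% × 23% × 53% × 33% = 2.01135% of Granite Industries Corp.
Chain via Slate Foods Inc. → Wildmere Group plc → Ashford Capital LLC (R3): 47% × 36% × 27% × 36% = 1.644624% of Granite Industries Corp.
Aggregating (R1): 2.01135% + 1.644624% = 3.655974%.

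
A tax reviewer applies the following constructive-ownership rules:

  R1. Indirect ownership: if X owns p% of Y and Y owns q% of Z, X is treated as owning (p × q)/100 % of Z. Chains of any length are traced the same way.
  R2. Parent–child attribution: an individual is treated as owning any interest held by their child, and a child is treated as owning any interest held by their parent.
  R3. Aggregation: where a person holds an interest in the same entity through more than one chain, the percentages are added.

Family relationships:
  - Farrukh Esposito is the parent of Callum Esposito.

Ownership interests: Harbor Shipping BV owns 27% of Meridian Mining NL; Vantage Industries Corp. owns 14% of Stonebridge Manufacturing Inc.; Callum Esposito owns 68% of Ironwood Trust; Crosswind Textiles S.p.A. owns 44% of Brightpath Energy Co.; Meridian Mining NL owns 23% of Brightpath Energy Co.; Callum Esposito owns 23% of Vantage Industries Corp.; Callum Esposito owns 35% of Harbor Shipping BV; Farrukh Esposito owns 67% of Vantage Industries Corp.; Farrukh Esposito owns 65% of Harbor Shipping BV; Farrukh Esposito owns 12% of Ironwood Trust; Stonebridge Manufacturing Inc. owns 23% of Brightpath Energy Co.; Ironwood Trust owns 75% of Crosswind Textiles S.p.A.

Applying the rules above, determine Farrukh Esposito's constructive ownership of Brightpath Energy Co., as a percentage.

By parent–child attribution (R2), Farrukh Esposito is treated as also owning Callum Esposito's interest in Harbor Shipping BV, giving 65% + 35% = 100%.
By parent–child attribution (R2), Farrukh Esposito is treated as also owning Callum Esposito's interest in Ironwood Trust, giving 12% + 68% = 80%.
By parent–child attribution (R2), Farrukh Esposito is treated as also owning Callum Esposito's interest in Vantage Industries Corp, giving 67% + 23% = 90%.
Chain via Harbor Shipping BV → Meridian Mining NL (R1): 100% × 27% × 23% = 6.21% of Brightpath Energy Co.
Chain via Ironwood Trust → Crosswind Textiles S.p.A. (R1): 80% × 75% × 44% = 26.4% of Brightpath Energy Co.
Chain via Vantage Industries Corp. → Stonebridge Manufacturing Inc. (R1): 90% × 14% × 23% = 2.898% of Brightpath Energy Co.
Aggregating (R3): 6.21% + 26.4% + 2.898% = 35.508%.

35.508%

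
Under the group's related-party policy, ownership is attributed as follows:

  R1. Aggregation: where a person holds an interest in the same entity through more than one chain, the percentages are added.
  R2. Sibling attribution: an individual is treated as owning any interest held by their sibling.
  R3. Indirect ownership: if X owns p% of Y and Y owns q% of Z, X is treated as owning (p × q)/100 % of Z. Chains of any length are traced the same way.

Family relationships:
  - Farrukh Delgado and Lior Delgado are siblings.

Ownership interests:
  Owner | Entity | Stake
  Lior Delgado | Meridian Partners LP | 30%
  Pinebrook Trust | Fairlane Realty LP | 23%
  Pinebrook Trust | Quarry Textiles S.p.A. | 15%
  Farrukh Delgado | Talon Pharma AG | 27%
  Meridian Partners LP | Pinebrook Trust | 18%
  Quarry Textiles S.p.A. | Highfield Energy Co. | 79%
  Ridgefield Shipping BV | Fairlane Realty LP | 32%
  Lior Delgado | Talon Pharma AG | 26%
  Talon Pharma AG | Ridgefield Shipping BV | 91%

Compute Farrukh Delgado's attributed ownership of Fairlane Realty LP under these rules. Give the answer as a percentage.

By sibling attribution (R2), Farrukh Delgado is treated as also owning Lior Delgado's interest in Talon Pharma AG, giving 27% + 26% = 53%.
By sibling attribution (R2), Farrukh Delgado is treated as owning Lior Delgado's 30% interest in Meridian Partners LP.
Chain via Talon Pharma AG → Ridgefield Shipping BV (R3): 53% × 91% × 32% = 15.4336% of Fairlane Realty LP.
Chain via Meridian Partners LP → Pinebrook Trust (R3): 30% × 18% × 23% = 1.242% of Fairlane Realty LP.
Aggregating (R1): 15.4336% + 1.242% = 16.6756%.

16.6756%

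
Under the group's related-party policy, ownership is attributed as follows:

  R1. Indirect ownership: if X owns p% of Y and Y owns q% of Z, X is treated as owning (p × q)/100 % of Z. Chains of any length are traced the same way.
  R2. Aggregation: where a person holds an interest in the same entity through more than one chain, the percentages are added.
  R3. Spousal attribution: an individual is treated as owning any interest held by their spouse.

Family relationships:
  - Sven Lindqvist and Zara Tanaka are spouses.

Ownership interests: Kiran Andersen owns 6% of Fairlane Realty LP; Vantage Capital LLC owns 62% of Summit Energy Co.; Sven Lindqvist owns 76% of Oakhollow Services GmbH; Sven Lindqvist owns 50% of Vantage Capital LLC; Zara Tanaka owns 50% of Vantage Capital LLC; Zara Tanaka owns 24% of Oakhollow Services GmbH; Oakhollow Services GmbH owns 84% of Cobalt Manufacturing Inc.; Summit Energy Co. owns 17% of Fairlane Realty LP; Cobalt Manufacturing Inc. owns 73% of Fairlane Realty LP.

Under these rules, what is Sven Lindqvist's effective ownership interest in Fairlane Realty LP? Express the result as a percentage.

71.86%

By spousal attribution (R3), Sven Lindqvist is treated as also owning Zara Tanaka's interest in Oakhollow Services GmbH, giving 76% + 24% = 100%.
By spousal attribution (R3), Sven Lindqvist is treated as also owning Zara Tanaka's interest in Vantage Capital LLC, giving 50% + 50% = 100%.
Chain via Oakhollow Services GmbH → Cobalt Manufacturing Inc. (R1): 100% × 84% × 73% = 61.32% of Fairlane Realty LP.
Chain via Vantage Capital LLC → Summit Energy Co. (R1): 100% × 62% × 17% = 10.54% of Fairlane Realty LP.
Aggregating (R2): 61.32% + 10.54% = 71.86%.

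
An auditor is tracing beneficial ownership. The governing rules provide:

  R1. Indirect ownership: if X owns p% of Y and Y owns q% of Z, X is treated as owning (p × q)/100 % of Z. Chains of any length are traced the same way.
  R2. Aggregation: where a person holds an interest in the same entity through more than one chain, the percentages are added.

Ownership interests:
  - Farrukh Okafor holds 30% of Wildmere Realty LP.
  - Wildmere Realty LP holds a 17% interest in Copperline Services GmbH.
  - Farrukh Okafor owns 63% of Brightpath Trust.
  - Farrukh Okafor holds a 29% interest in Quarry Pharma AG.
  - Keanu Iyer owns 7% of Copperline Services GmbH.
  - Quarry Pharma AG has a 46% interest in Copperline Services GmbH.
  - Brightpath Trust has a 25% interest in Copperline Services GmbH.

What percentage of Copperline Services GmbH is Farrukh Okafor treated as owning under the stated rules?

Chain via Brightpath Trust (R1): 63% × 25% = 15.75% of Copperline Services GmbH.
Chain via Wildmere Realty LP (R1): 30% × 17% = 5.1% of Copperline Services GmbH.
Chain via Quarry Pharma AG (R1): 29% × 46% = 13.34% of Copperline Services GmbH.
Aggregating (R2): 15.75% + 5.1% + 13.34% = 34.19%.

34.19%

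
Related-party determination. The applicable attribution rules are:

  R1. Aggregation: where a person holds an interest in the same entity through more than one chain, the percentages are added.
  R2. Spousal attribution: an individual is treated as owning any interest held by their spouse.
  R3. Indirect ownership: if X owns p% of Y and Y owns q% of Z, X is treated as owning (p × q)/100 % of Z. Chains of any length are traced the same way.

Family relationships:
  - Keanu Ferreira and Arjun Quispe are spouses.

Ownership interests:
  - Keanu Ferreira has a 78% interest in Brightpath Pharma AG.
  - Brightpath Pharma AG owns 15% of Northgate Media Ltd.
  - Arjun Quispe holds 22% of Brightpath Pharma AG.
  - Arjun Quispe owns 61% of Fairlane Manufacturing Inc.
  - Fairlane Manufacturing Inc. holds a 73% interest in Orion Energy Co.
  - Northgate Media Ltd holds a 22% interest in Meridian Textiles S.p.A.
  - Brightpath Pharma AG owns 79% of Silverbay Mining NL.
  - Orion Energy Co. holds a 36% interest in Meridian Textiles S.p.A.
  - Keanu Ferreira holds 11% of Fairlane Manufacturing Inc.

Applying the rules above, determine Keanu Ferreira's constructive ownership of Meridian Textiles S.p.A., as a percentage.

By spousal attribution (R2), Keanu Ferreira is treated as also owning Arjun Quispe's interest in Brightpath Pharma AG, giving 78% + 22% = 100%.
By spousal attribution (R2), Keanu Ferreira is treated as also owning Arjun Quispe's interest in Fairlane Manufacturing Inc, giving 11% + 61% = 72%.
Chain via Brightpath Pharma AG → Northgate Media Ltd (R3): 100% × 15% × 22% = 3.3% of Meridian Textiles S.p.A.
Chain via Fairlane Manufacturing Inc. → Orion Energy Co. (R3): 72% × 73% × 36% = 18.9216% of Meridian Textiles S.p.A.
Aggregating (R1): 3.3% + 18.9216% = 22.2216%.

22.2216%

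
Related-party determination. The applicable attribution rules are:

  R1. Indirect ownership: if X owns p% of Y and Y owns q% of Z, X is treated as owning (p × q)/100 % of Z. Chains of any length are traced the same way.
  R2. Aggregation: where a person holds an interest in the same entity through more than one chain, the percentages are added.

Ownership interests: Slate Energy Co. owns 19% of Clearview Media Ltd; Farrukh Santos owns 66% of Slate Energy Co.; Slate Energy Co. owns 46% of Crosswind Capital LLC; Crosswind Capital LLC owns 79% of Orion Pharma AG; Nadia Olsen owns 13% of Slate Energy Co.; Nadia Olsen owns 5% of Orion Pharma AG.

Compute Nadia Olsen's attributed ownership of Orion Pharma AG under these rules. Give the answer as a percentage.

9.7242%

Chain via Slate Energy Co. → Crosswind Capital LLC (R1): 13% × 46% × 79% = 4.7242% of Orion Pharma AG.
Direct interest in Orion Pharma AG: 5%.
Aggregating (R2): 4.7242% + 5% = 9.7242%.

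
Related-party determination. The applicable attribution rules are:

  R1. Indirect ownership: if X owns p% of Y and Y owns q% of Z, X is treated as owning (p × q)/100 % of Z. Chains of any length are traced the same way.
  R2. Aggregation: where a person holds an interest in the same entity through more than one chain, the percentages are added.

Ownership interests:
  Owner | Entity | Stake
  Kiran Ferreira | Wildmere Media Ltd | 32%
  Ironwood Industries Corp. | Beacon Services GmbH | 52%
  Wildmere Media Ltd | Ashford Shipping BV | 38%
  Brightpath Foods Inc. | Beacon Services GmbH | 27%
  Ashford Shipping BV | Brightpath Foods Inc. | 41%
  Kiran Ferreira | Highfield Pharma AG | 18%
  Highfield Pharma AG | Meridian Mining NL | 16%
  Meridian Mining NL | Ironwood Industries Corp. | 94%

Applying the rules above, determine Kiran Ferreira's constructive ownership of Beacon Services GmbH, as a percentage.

2.753856%

Chain via Wildmere Media Ltd → Ashford Shipping BV → Brightpath Foods Inc. (R1): 32% × 38% × 41% × 27% = 1.346112% of Beacon Services GmbH.
Chain via Highfield Pharma AG → Meridian Mining NL → Ironwood Industries Corp. (R1): 18% × 16% × 94% × 52% = 1.407744% of Beacon Services GmbH.
Aggregating (R2): 1.346112% + 1.407744% = 2.753856%.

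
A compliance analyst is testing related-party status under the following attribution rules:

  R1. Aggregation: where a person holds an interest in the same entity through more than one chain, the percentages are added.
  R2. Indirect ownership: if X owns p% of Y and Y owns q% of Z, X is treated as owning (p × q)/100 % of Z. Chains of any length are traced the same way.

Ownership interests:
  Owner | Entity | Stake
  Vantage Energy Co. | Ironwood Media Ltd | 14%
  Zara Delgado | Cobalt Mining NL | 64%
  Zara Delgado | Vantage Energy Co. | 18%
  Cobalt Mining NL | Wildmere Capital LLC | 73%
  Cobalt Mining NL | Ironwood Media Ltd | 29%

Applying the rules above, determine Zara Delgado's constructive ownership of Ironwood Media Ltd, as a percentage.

Chain via Vantage Energy Co. (R2): 18% × 14% = 2.52% of Ironwood Media Ltd.
Chain via Cobalt Mining NL (R2): 64% × 29% = 18.56% of Ironwood Media Ltd.
Aggregating (R1): 2.52% + 18.56% = 21.08%.

21.08%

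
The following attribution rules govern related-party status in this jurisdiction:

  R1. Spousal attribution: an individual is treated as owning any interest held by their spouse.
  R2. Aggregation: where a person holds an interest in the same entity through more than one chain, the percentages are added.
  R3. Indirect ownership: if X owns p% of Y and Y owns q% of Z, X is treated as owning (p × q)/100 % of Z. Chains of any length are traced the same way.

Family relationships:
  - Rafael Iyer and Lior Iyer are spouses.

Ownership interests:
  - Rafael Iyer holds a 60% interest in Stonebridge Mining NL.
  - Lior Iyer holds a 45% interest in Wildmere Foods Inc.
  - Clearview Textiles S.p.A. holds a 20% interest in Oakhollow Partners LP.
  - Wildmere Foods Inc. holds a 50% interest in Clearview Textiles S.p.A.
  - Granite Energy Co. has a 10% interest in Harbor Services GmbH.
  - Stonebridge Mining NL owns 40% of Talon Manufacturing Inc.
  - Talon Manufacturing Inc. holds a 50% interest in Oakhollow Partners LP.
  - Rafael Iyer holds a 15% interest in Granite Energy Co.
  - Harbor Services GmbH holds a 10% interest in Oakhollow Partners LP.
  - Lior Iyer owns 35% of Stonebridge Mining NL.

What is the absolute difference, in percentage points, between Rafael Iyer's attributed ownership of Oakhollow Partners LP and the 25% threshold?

By spousal attribution (R1), Rafael Iyer is treated as also owning Lior Iyer's interest in Stonebridge Mining NL, giving 60% + 35% = 95%.
By spousal attribution (R1), Rafael Iyer is treated as owning Lior Iyer's 45% interest in Wildmere Foods Inc.
Chain via Stonebridge Mining NL → Talon Manufacturing Inc. (R3): 95% × 40% × 50% = 19% of Oakhollow Partners LP.
Chain via Granite Energy Co. → Harbor Services GmbH (R3): 15% × 10% × 10% = 0.15% of Oakhollow Partners LP.
Chain via Wildmere Foods Inc. → Clearview Textiles S.p.A. (R3): 45% × 50% × 20% = 4.5% of Oakhollow Partners LP.
Aggregating (R2): 19% + 0.15% + 4.5% = 23.65%.
23.65% falls short of the 25% threshold by 1.35 percentage points.

1.35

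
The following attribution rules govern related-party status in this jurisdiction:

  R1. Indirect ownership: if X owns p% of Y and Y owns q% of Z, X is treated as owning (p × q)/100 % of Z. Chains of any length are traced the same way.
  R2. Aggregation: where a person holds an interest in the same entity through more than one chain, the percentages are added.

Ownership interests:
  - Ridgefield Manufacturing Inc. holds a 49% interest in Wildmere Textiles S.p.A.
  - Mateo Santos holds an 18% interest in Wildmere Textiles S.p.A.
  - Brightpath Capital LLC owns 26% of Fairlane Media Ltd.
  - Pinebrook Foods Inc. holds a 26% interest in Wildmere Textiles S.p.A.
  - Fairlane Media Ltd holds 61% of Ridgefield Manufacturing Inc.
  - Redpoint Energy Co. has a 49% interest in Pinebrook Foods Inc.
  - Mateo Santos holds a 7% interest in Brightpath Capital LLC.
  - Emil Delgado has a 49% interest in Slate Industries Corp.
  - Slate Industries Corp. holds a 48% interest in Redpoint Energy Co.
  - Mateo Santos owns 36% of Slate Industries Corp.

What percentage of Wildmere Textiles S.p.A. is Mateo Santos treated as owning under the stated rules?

Chain via Slate Industries Corp. → Redpoint Energy Co. → Pinebrook Foods Inc. (R1): 36% × 48% × 49% × 26% = 2.201472% of Wildmere Textiles S.p.A.
Chain via Brightpath Capital LLC → Fairlane Media Ltd → Ridgefield Manufacturing Inc. (R1): 7% × 26% × 61% × 49% = 0.543998% of Wildmere Textiles S.p.A.
Direct interest in Wildmere Textiles S.p.A: 18%.
Aggregating (R2): 2.201472% + 0.543998% + 18% = 20.74547%.

20.74547%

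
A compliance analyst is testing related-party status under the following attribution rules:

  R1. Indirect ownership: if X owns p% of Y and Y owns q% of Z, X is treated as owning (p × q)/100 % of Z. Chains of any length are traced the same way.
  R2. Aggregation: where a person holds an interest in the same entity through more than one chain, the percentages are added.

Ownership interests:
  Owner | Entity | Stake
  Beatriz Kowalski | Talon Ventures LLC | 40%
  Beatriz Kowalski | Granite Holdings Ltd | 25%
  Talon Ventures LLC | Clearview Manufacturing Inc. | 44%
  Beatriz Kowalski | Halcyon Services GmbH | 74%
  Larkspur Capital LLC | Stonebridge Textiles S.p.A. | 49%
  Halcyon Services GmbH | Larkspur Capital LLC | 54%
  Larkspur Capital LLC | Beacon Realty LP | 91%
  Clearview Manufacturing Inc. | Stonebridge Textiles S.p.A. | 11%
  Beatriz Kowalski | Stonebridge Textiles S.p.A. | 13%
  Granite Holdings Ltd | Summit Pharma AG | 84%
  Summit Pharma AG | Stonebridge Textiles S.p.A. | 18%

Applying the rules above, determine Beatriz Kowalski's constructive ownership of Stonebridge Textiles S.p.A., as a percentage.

Chain via Granite Holdings Ltd → Summit Pharma AG (R1): 25% × 84% × 18% = 3.78% of Stonebridge Textiles S.p.A.
Chain via Talon Ventures LLC → Clearview Manufacturing Inc. (R1): 40% × 44% × 11% = 1.936% of Stonebridge Textiles S.p.A.
Chain via Halcyon Services GmbH → Larkspur Capital LLC (R1): 74% × 54% × 49% = 19.5804% of Stonebridge Textiles S.p.A.
Direct interest in Stonebridge Textiles S.p.A: 13%.
Aggregating (R2): 3.78% + 1.936% + 19.5804% + 13% = 38.2964%.

38.2964%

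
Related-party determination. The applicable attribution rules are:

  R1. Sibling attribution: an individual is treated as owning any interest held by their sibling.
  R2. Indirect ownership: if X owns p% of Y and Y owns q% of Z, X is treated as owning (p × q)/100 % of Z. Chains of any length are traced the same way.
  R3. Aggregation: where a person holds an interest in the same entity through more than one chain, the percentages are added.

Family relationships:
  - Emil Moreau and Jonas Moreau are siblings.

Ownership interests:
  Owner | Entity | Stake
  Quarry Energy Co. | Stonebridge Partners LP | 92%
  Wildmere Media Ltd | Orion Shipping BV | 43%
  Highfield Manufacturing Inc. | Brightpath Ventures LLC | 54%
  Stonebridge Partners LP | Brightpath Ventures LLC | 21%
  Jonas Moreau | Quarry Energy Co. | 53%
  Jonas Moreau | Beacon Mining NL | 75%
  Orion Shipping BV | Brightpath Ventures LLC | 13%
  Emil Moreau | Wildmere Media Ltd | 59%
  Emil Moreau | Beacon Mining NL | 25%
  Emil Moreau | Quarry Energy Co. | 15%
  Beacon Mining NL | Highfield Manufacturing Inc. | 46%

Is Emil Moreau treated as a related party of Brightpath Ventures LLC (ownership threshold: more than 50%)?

By sibling attribution (R1), Emil Moreau is treated as also owning Jonas Moreau's interest in Quarry Energy Co, giving 15% + 53% = 68%.
By sibling attribution (R1), Emil Moreau is treated as also owning Jonas Moreau's interest in Beacon Mining NL, giving 25% + 75% = 100%.
Chain via Quarry Energy Co. → Stonebridge Partners LP (R2): 68% × 92% × 21% = 13.1376% of Brightpath Ventures LLC.
Chain via Wildmere Media Ltd → Orion Shipping BV (R2): 59% × 43% × 13% = 3.2981% of Brightpath Ventures LLC.
Chain via Beacon Mining NL → Highfield Manufacturing Inc. (R2): 100% × 46% × 54% = 24.84% of Brightpath Ventures LLC.
Aggregating (R3): 13.1376% + 3.2981% + 24.84% = 41.2757%.
41.2757% does not exceed the 50% threshold, so Emil is not a related party to Brightpath Ventures LLC.

No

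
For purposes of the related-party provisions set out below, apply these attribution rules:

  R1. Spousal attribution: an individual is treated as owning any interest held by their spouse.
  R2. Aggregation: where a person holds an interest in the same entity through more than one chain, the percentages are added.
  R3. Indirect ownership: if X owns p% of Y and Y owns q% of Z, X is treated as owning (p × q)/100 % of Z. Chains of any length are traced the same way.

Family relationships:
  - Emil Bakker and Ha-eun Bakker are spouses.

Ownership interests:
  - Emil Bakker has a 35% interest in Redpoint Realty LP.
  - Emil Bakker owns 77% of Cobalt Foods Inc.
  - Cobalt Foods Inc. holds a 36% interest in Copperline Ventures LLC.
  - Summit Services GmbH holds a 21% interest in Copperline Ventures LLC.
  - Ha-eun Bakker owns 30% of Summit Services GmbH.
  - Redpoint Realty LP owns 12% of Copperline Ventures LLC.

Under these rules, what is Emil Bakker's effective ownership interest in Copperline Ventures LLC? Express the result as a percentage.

By spousal attribution (R1), Emil Bakker is treated as owning Ha-eun Bakker's 30% interest in Summit Services GmbH.
Chain via Redpoint Realty LP (R3): 35% × 12% = 4.2% of Copperline Ventures LLC.
Chain via Cobalt Foods Inc. (R3): 77% × 36% = 27.72% of Copperline Ventures LLC.
Chain via Summit Services GmbH (R3): 30% × 21% = 6.3% of Copperline Ventures LLC.
Aggregating (R2): 4.2% + 27.72% + 6.3% = 38.22%.

38.22%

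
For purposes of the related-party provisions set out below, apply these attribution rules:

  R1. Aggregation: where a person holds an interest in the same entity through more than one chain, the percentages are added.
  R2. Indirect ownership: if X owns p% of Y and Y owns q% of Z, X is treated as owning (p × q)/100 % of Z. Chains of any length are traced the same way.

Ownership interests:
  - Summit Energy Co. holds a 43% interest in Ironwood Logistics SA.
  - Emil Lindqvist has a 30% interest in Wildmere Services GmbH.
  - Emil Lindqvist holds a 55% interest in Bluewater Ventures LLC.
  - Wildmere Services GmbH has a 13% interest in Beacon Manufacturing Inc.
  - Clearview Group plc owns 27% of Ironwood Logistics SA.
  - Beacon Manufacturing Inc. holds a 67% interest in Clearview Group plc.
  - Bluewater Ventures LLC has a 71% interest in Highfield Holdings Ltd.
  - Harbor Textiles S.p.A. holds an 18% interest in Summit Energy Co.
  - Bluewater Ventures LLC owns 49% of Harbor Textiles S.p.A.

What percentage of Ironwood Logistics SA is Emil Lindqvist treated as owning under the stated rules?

Chain via Wildmere Services GmbH → Beacon Manufacturing Inc. → Clearview Group plc (R2): 30% × 13% × 67% × 27% = 0.70551% of Ironwood Logistics SA.
Chain via Bluewater Ventures LLC → Harbor Textiles S.p.A. → Summit Energy Co. (R2): 55% × 49% × 18% × 43% = 2.08593% of Ironwood Logistics SA.
Aggregating (R1): 0.70551% + 2.08593% = 2.79144%.

2.79144%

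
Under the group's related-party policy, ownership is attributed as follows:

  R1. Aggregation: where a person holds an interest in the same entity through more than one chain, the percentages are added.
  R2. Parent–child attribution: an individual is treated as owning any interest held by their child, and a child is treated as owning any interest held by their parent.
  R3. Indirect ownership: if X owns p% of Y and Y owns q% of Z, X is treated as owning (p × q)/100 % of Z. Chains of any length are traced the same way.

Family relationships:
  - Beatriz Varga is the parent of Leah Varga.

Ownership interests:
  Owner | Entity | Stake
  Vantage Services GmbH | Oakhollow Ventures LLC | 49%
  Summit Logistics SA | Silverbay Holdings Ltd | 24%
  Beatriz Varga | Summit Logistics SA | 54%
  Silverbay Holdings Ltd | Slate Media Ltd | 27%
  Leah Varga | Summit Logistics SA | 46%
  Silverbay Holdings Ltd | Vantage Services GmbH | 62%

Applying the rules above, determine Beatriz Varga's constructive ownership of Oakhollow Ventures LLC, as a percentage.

By parent–child attribution (R2), Beatriz Varga is treated as also owning Leah Varga's interest in Summit Logistics SA, giving 54% + 46% = 100%.
Chain via Summit Logistics SA → Silverbay Holdings Ltd → Vantage Services GmbH (R3): 100% × 24% × 62% × 49% = 7.2912% of Oakhollow Ventures LLC.

7.2912%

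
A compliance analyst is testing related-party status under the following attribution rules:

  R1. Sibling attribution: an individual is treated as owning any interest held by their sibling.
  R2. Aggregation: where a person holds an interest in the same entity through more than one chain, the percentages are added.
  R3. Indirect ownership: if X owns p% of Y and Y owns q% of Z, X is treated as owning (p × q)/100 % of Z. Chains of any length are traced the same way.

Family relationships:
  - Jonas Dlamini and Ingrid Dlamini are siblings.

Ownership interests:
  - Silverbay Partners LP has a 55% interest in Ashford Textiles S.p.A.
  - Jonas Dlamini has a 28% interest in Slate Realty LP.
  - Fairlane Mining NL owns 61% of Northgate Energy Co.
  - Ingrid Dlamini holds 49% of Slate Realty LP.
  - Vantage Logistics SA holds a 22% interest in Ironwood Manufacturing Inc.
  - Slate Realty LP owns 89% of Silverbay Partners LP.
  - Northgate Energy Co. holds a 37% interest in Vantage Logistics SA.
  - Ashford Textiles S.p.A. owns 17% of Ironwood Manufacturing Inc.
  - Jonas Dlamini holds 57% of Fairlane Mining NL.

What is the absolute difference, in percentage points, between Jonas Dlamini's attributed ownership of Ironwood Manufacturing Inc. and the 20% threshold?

10.762167

By sibling attribution (R1), Jonas Dlamini is treated as also owning Ingrid Dlamini's interest in Slate Realty LP, giving 28% + 49% = 77%.
Chain via Slate Realty LP → Silverbay Partners LP → Ashford Textiles S.p.A. (R3): 77% × 89% × 55% × 17% = 6.407555% of Ironwood Manufacturing Inc.
Chain via Fairlane Mining NL → Northgate Energy Co. → Vantage Logistics SA (R3): 57% × 61% × 37% × 22% = 2.830278% of Ironwood Manufacturing Inc.
Aggregating (R2): 6.407555% + 2.830278% = 9.237833%.
9.237833% falls short of the 20% threshold by 10.762167 percentage points.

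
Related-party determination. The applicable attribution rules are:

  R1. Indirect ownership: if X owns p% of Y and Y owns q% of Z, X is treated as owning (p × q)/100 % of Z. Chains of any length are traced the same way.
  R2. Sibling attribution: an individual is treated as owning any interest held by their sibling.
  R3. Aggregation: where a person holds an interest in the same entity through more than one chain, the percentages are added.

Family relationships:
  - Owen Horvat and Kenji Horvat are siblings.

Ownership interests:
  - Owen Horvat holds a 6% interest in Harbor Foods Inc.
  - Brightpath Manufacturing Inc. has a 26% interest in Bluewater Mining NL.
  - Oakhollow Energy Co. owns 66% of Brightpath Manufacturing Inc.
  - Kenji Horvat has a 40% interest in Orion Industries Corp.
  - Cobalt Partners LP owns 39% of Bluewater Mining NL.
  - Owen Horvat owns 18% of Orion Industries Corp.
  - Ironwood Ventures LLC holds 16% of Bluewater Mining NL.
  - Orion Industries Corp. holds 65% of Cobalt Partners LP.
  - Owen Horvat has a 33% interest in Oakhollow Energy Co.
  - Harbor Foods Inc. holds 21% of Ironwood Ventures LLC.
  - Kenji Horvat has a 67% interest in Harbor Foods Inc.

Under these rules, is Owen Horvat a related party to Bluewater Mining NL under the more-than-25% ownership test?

By sibling attribution (R2), Owen Horvat is treated as also owning Kenji Horvat's interest in Orion Industries Corp, giving 18% + 40% = 58%.
By sibling attribution (R2), Owen Horvat is treated as also owning Kenji Horvat's interest in Harbor Foods Inc, giving 6% + 67% = 73%.
Chain via Oakhollow Energy Co. → Brightpath Manufacturing Inc. (R1): 33% × 66% × 26% = 5.6628% of Bluewater Mining NL.
Chain via Orion Industries Corp. → Cobalt Partners LP (R1): 58% × 65% × 39% = 14.703% of Bluewater Mining NL.
Chain via Harbor Foods Inc. → Ironwood Ventures LLC (R1): 73% × 21% × 16% = 2.4528% of Bluewater Mining NL.
Aggregating (R3): 5.6628% + 14.703% + 2.4528% = 22.8186%.
22.8186% does not exceed the 25% threshold, so Owen is not a related party to Bluewater Mining NL.

No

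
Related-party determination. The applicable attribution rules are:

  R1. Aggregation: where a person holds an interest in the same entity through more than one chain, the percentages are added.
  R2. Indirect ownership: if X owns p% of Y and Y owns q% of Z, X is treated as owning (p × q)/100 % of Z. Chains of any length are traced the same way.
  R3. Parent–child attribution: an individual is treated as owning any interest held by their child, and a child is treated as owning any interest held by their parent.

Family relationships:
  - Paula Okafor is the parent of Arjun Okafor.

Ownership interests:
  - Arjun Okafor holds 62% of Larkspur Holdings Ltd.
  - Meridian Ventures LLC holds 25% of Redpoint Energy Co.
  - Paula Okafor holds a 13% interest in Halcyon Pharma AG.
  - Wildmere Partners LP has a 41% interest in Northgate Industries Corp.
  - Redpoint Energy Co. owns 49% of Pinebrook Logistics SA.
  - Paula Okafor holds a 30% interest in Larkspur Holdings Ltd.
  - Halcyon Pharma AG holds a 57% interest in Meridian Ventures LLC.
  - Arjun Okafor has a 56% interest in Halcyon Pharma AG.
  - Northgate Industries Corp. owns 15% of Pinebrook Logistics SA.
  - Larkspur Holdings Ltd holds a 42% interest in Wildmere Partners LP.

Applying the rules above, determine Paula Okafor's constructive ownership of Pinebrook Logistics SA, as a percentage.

By parent–child attribution (R3), Paula Okafor is treated as also owning Arjun Okafor's interest in Larkspur Holdings Ltd, giving 30% + 62% = 92%.
By parent–child attribution (R3), Paula Okafor is treated as also owning Arjun Okafor's interest in Halcyon Pharma AG, giving 13% + 56% = 69%.
Chain via Larkspur Holdings Ltd → Wildmere Partners LP → Northgate Industries Corp. (R2): 92% × 42% × 41% × 15% = 2.37636% of Pinebrook Logistics SA.
Chain via Halcyon Pharma AG → Meridian Ventures LLC → Redpoint Energy Co. (R2): 69% × 57% × 25% × 49% = 4.817925% of Pinebrook Logistics SA.
Aggregating (R1): 2.37636% + 4.817925% = 7.194285%.

7.194285%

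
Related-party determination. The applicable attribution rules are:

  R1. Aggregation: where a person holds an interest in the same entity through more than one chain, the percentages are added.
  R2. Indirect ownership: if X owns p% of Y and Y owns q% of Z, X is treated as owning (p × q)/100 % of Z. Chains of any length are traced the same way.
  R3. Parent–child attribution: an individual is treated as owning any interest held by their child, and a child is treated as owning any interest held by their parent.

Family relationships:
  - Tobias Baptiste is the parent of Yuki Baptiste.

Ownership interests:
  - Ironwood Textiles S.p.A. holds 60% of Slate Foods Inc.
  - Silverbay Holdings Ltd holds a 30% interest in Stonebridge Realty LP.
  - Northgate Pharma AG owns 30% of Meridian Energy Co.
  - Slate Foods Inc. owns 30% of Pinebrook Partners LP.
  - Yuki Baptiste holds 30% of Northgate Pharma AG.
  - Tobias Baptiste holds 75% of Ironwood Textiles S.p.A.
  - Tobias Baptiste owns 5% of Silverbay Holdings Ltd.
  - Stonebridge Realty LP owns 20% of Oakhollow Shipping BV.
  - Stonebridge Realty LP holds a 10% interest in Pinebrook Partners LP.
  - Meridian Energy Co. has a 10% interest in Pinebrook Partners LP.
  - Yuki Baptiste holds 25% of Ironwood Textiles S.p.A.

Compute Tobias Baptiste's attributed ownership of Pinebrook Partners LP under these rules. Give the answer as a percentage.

By parent–child attribution (R3), Tobias Baptiste is treated as also owning Yuki Baptiste's interest in Ironwood Textiles S.p.A, giving 75% + 25% = 100%.
By parent–child attribution (R3), Tobias Baptiste is treated as owning Yuki Baptiste's 30% interest in Northgate Pharma AG.
Chain via Silverbay Holdings Ltd → Stonebridge Realty LP (R2): 5% × 30% × 10% = 0.15% of Pinebrook Partners LP.
Chain via Ironwood Textiles S.p.A. → Slate Foods Inc. (R2): 100% × 60% × 30% = 18% of Pinebrook Partners LP.
Chain via Northgate Pharma AG → Meridian Energy Co. (R2): 30% × 30% × 10% = 0.9% of Pinebrook Partners LP.
Aggregating (R1): 0.15% + 18% + 0.9% = 19.05%.

19.05%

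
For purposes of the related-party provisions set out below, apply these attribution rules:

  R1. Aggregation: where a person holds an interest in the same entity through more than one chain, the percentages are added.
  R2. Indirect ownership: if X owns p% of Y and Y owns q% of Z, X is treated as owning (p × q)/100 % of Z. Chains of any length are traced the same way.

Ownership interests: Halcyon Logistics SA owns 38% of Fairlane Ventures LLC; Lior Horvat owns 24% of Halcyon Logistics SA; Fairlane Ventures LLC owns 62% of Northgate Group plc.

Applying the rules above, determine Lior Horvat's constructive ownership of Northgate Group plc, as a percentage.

Chain via Halcyon Logistics SA → Fairlane Ventures LLC (R2): 24% × 38% × 62% = 5.6544% of Northgate Group plc.

5.6544%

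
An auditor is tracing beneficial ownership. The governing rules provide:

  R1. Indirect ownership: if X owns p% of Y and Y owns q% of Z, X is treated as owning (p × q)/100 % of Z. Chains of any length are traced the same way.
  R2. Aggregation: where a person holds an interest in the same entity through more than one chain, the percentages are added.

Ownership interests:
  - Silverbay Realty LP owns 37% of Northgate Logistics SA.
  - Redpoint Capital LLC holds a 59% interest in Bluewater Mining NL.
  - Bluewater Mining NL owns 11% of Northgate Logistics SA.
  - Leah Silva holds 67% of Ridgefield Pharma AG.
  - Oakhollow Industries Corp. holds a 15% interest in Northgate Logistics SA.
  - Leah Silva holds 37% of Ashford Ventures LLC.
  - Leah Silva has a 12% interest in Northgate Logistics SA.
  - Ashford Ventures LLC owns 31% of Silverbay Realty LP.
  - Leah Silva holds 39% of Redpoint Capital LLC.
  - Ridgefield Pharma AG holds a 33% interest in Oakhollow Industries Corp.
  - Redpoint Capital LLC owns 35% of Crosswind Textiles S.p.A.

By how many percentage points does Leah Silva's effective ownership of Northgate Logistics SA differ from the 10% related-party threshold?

Chain via Ridgefield Pharma AG → Oakhollow Industries Corp. (R1): 67% × 33% × 15% = 3.3165% of Northgate Logistics SA.
Chain via Ashford Ventures LLC → Silverbay Realty LP (R1): 37% × 31% × 37% = 4.2439% of Northgate Logistics SA.
Chain via Redpoint Capital LLC → Bluewater Mining NL (R1): 39% × 59% × 11% = 2.5311% of Northgate Logistics SA.
Direct interest in Northgate Logistics SA: 12%.
Aggregating (R2): 3.3165% + 4.2439% + 2.5311% + 12% = 22.0915%.
22.0915% exceeds the 10% threshold by 12.0915 percentage points.

12.0915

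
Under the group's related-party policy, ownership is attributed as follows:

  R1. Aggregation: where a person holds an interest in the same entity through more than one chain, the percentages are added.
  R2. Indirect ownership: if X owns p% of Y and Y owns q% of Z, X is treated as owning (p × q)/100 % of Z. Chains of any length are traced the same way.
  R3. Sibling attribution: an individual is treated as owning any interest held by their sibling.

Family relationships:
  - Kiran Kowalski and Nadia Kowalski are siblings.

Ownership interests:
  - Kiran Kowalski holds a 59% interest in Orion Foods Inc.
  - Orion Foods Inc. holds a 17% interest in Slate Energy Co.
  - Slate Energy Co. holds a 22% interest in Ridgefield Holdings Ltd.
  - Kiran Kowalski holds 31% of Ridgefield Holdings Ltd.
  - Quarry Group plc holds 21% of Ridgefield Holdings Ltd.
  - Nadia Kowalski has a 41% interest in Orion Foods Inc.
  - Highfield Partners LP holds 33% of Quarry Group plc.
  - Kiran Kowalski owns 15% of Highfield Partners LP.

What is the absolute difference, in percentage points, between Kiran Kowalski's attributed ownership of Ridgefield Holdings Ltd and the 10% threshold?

25.7795

By sibling attribution (R3), Kiran Kowalski is treated as also owning Nadia Kowalski's interest in Orion Foods Inc, giving 59% + 41% = 100%.
Chain via Orion Foods Inc. → Slate Energy Co. (R2): 100% × 17% × 22% = 3.74% of Ridgefield Holdings Ltd.
Chain via Highfield Partners LP → Quarry Group plc (R2): 15% × 33% × 21% = 1.0395% of Ridgefield Holdings Ltd.
Direct interest in Ridgefield Holdings Ltd: 31%.
Aggregating (R1): 3.74% + 1.0395% + 31% = 35.7795%.
35.7795% exceeds the 10% threshold by 25.7795 percentage points.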